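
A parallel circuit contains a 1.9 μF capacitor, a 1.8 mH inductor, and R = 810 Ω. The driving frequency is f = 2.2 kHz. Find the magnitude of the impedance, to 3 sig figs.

ω = 2πf = 13820 rad/s
X_L = ωL = 24.9 Ω
X_C = 1/(ωC) = 38.1 Ω
Parallel: admittances add. Y = 1/R + 1/(jωL) + jωC
Y = (0.00123 − j0.0139) S
|Y| = 0.0140 S → |Z| = 1/|Y| = 71.5 Ω, ∠Z = −∠Y = 84.9°

71.5 Ω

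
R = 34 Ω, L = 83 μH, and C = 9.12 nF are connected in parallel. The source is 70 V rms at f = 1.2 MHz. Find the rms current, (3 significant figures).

ω = 2πf = 7.54e+06 rad/s
X_L = ωL = 626 Ω
X_C = 1/(ωC) = 14.5 Ω
Parallel: admittances add. Y = 1/R + 1/(jωL) + jωC
Y = (0.0294 + j0.0672) S
|Y| = 0.0733 S → |Z| = 1/|Y| = 13.6 Ω, ∠Z = −∠Y = -66.4°
I = V/|Z| = 70/13.6 = 5.13 A

5.13 A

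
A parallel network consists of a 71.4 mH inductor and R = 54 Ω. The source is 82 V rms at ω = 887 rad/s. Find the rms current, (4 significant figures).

1.996 A

X_L = ωL = 63.33 Ω
Parallel: admittances add. Y = 1/R + 1/(jωL)
Y = (0.01852 − j0.01579) S
|Y| = 0.02434 S → |Z| = 1/|Y| = 41.09 Ω, ∠Z = −∠Y = 40.45°
I = V/|Z| = 82/41.09 = 1.996 A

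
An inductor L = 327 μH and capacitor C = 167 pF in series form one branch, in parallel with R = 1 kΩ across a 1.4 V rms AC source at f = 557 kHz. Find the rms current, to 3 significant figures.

ω = 2πf = 3.5e+06 rad/s
X_L = ωL = 1140 Ω
X_C = 1/(ωC) = 1710 Ω
Branch 1: Z₁ = R = 1000 Ω
Branch 2 (series LC): Z₂ = j(X_L − X_C) = −j567 Ω
Parallel: Z = Z₁Z₂/(Z₁+Z₂), |Z| = 493 Ω, ∠Z = -60.5°
I = V/|Z| = 1.4/493 = 2.84 mA

2.84 mA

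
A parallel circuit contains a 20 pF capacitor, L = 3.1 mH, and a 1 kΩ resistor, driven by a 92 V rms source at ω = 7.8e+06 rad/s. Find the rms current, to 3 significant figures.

X_L = ωL = 24200 Ω
X_C = 1/(ωC) = 6410 Ω
Parallel: admittances add. Y = 1/R + 1/(jωL) + jωC
Y = (0.00100 + j0.000115) S
|Y| = 0.00101 S → |Z| = 1/|Y| = 993 Ω, ∠Z = −∠Y = -6.54°
I = V/|Z| = 92/993 = 92.6 mA

92.6 mA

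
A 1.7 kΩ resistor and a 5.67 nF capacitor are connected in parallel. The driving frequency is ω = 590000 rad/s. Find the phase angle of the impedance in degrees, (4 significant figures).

X_C = 1/(ωC) = 298.9 Ω
Parallel: admittances add. Y = 1/R + jωC
Y = (0.0005882 + j0.003345) S
|Y| = 0.003397 S → |Z| = 1/|Y| = 294.4 Ω, ∠Z = −∠Y = -80.03°

-80.03°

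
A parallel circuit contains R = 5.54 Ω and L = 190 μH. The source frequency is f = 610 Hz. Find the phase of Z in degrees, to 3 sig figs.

82.5°

ω = 2πf = 3833 rad/s
X_L = ωL = 0.728 Ω
Parallel: admittances add. Y = 1/R + 1/(jωL)
Y = (0.181 − j1.37) S
|Y| = 1.39 S → |Z| = 1/|Y| = 0.722 Ω, ∠Z = −∠Y = 82.5°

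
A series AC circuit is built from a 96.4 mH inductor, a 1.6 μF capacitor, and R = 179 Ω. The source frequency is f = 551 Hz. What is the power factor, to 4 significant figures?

0.7597

ω = 2πf = 3462 rad/s
X_L = ωL = 333.7 Ω
X_C = 1/(ωC) = 180.5 Ω
Net reactance X = X_L − X_C = 153.2 Ω
Z = 179.0 + j153.2 Ω
|Z| = √(179.0² + 153.2²) = 235.6 Ω
∠Z = arctan(153.2/179.0) = 40.56°
cos φ = cos(40.56°) = 0.7597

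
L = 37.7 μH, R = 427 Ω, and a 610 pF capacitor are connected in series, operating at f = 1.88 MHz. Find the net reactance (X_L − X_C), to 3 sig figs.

ω = 2πf = 1.181e+07 rad/s
X_L = ωL = 445 Ω
X_C = 1/(ωC) = 139 Ω
X = 445 − 139 = 307 Ω

307 Ω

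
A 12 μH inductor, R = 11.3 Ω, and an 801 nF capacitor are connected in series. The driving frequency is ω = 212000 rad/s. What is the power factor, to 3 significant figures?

0.959

X_L = ωL = 2.54 Ω
X_C = 1/(ωC) = 5.89 Ω
Net reactance X = X_L − X_C = -3.34 Ω
Z = 11.3 − j3.34 Ω
|Z| = √(11.3² + 3.34²) = 11.8 Ω
∠Z = arctan(-3.34/11.3) = -16.5°
cos φ = cos(-16.5°) = 0.959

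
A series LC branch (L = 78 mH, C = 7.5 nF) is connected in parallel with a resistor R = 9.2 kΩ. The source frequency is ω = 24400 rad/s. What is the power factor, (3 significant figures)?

X_L = ωL = 1900 Ω
X_C = 1/(ωC) = 5460 Ω
Branch 1: Z₁ = R = 9200 Ω
Branch 2 (series LC): Z₂ = j(X_L − X_C) = −j3560 Ω
Parallel: Z = Z₁Z₂/(Z₁+Z₂), |Z| = 3320 Ω, ∠Z = -68.8°
cos φ = cos(-68.8°) = 0.361

0.361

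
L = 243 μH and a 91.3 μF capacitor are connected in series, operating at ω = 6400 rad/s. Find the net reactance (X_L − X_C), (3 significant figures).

X_L = ωL = 1.56 Ω
X_C = 1/(ωC) = 1.71 Ω
X = 1.56 − 1.71 = -0.156 Ω

-0.156 Ω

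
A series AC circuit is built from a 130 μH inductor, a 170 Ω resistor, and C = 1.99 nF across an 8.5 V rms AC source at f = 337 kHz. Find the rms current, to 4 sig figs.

ω = 2πf = 2.117e+06 rad/s
X_L = ωL = 275.3 Ω
X_C = 1/(ωC) = 237.3 Ω
Net reactance X = X_L − X_C = 37.94 Ω
Z = 170.0 + j37.94 Ω
|Z| = √(170.0² + 37.94²) = 174.2 Ω
I = V/|Z| = 8.5/174.2 = 48.80 mA

48.80 mA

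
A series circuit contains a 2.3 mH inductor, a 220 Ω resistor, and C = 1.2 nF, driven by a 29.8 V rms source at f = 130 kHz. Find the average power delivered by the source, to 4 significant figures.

ω = 2πf = 816800 rad/s
X_L = ωL = 1879 Ω
X_C = 1/(ωC) = 1020 Ω
Net reactance X = X_L − X_C = 858.4 Ω
Z = 220.0 + j858.4 Ω
|Z| = √(220.0² + 858.4²) = 886.2 Ω
∠Z = arctan(858.4/220.0) = 75.63°
I = V/|Z| = 33.63 mA
P = VI cos φ = 29.8 × 0.03363 × cos(75.63°) = 248.8 mW

248.8 mW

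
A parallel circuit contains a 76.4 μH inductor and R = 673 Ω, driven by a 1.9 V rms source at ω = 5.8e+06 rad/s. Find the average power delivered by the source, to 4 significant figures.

X_L = ωL = 443.1 Ω
Parallel: admittances add. Y = 1/R + 1/(jωL)
Y = (0.001486 − j0.002257) S
|Y| = 0.002702 S → |Z| = 1/|Y| = 370.1 Ω, ∠Z = −∠Y = 56.64°
I = V/|Z| = 5.134 mA
P = VI cos φ = 1.9 × 0.005134 × cos(56.64°) = 5.364 mW

5.364 mW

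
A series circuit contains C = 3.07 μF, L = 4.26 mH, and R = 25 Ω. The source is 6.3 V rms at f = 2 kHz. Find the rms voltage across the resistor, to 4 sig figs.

ω = 2πf = 12570 rad/s
X_L = ωL = 53.53 Ω
X_C = 1/(ωC) = 25.92 Ω
Net reactance X = X_L − X_C = 27.61 Ω
Z = 25.00 + j27.61 Ω
|Z| = √(25.00² + 27.61²) = 37.25 Ω
I = V/|Z| = 169.1 mA
V_R = I·|Z_R| = 0.1691 × 25.00 = 4.228 V

4.228 V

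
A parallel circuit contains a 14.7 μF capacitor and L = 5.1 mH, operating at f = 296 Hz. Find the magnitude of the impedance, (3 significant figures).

12.8 Ω

ω = 2πf = 1860 rad/s
X_L = ωL = 9.49 Ω
X_C = 1/(ωC) = 36.6 Ω
Parallel: admittances add. Y = 1/(jωL) + jωC
Y = (0 − j0.0781) S
|Y| = 0.0781 S → |Z| = 1/|Y| = 12.8 Ω, ∠Z = −∠Y = 90.0°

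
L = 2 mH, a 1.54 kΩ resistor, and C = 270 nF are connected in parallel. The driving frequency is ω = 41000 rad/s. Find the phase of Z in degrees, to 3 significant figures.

X_L = ωL = 82.0 Ω
X_C = 1/(ωC) = 90.3 Ω
Parallel: admittances add. Y = 1/R + 1/(jωL) + jωC
Y = (0.000649 − j0.00113) S
|Y| = 0.00130 S → |Z| = 1/|Y| = 770 Ω, ∠Z = −∠Y = 60.0°

60.0°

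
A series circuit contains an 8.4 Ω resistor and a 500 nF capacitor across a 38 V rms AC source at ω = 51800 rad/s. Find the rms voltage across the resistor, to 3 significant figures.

8.08 V

X_C = 1/(ωC) = 38.6 Ω
Z = 8.40 − j38.6 Ω
|Z| = √(8.40² + 38.6²) = 39.5 Ω
I = V/|Z| = 962 mA
V_R = I·|Z_R| = 0.962 × 8.40 = 8.08 V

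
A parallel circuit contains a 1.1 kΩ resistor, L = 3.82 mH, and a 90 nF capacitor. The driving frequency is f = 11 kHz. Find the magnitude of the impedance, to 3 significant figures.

ω = 2πf = 69120 rad/s
X_L = ωL = 264 Ω
X_C = 1/(ωC) = 161 Ω
Parallel: admittances add. Y = 1/R + 1/(jωL) + jωC
Y = (0.000909 + j0.00243) S
|Y| = 0.00260 S → |Z| = 1/|Y| = 385 Ω, ∠Z = −∠Y = -69.5°

385 Ω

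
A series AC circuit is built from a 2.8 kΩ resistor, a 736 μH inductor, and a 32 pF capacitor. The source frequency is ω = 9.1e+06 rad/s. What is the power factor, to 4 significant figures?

0.6512

X_L = ωL = 6698 Ω
X_C = 1/(ωC) = 3434 Ω
Net reactance X = X_L − X_C = 3264 Ω
Z = 2800 + j3264 Ω
|Z| = √(2800² + 3264²) = 4300 Ω
∠Z = arctan(3264/2800) = 49.37°
cos φ = cos(49.37°) = 0.6512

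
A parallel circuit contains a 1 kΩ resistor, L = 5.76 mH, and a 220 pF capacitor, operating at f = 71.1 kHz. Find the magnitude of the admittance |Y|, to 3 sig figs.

ω = 2πf = 446700 rad/s
X_L = ωL = 2570 Ω
X_C = 1/(ωC) = 10200 Ω
Parallel: admittances add. Y = 1/R + 1/(jωL) + jωC
Y = (0.00100 − j0.000290) S
|Y| = 0.00104 S → |Z| = 1/|Y| = 960 Ω, ∠Z = −∠Y = 16.2°

1.04 mS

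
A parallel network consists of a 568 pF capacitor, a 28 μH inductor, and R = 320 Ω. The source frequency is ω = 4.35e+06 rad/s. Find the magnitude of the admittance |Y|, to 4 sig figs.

6.535 mS

X_L = ωL = 121.8 Ω
X_C = 1/(ωC) = 404.7 Ω
Parallel: admittances add. Y = 1/R + 1/(jωL) + jωC
Y = (0.003125 − j0.005739) S
|Y| = 0.006535 S → |Z| = 1/|Y| = 153.0 Ω, ∠Z = −∠Y = 61.43°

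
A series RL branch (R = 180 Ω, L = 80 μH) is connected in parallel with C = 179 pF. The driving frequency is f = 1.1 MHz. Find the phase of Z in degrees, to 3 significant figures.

36.8°

ω = 2πf = 6.912e+06 rad/s
X_L = ωL = 553 Ω
X_C = 1/(ωC) = 808 Ω
Branch 1 (R+jX_L): Z₁ = 180 + j553 Ω, |Z₁| = 581 Ω
Branch 2 (−jX_C): Z₂ = −j808 Ω
Parallel: Z = Z₁Z₂/(Z₁+Z₂), |Z| = 1500 Ω, ∠Z = 36.8°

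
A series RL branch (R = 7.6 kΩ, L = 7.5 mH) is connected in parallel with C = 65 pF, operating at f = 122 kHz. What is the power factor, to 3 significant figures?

0.987

ω = 2πf = 766500 rad/s
X_L = ωL = 5750 Ω
X_C = 1/(ωC) = 20100 Ω
Branch 1 (R+jX_L): Z₁ = 7600 + j5750 Ω, |Z₁| = 9530 Ω
Branch 2 (−jX_C): Z₂ = −j20100 Ω
Parallel: Z = Z₁Z₂/(Z₁+Z₂), |Z| = 11800 Ω, ∠Z = 9.15°
cos φ = cos(9.15°) = 0.987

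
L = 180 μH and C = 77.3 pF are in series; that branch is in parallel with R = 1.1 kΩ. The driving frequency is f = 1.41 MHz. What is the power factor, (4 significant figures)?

0.1213

ω = 2πf = 8.859e+06 rad/s
X_L = ωL = 1595 Ω
X_C = 1/(ωC) = 1460 Ω
Branch 1: Z₁ = R = 1100 Ω
Branch 2 (series LC): Z₂ = j(X_L − X_C) = j134.4 Ω
Parallel: Z = Z₁Z₂/(Z₁+Z₂), |Z| = 133.4 Ω, ∠Z = 83.03°
cos φ = cos(83.03°) = 0.1213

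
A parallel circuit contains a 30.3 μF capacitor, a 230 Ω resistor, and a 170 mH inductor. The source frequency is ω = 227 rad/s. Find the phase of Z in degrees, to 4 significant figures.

X_L = ωL = 38.59 Ω
X_C = 1/(ωC) = 145.4 Ω
Parallel: admittances add. Y = 1/R + 1/(jωL) + jωC
Y = (0.004348 − j0.01904) S
|Y| = 0.01953 S → |Z| = 1/|Y| = 51.21 Ω, ∠Z = −∠Y = 77.13°

77.13°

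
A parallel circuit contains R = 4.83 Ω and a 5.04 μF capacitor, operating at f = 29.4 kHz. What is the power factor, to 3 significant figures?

0.217

ω = 2πf = 184700 rad/s
X_C = 1/(ωC) = 1.07 Ω
Parallel: admittances add. Y = 1/R + jωC
Y = (0.207 + j0.931) S
|Y| = 0.954 S → |Z| = 1/|Y| = 1.05 Ω, ∠Z = −∠Y = -77.5°
cos φ = cos(-77.5°) = 0.217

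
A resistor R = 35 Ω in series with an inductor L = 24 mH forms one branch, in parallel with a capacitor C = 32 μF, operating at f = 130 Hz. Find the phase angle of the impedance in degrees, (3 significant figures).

ω = 2πf = 816.8 rad/s
X_L = ωL = 19.6 Ω
X_C = 1/(ωC) = 38.3 Ω
Branch 1 (R+jX_L): Z₁ = 35.0 + j19.6 Ω, |Z₁| = 40.1 Ω
Branch 2 (−jX_C): Z₂ = −j38.3 Ω
Parallel: Z = Z₁Z₂/(Z₁+Z₂), |Z| = 38.7 Ω, ∠Z = -32.7°

-32.7°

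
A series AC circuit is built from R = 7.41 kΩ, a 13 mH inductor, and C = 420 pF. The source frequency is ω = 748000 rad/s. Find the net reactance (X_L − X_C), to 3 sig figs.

X_L = ωL = 9720 Ω
X_C = 1/(ωC) = 3180 Ω
X = 9720 − 3180 = 6540 Ω

6540 Ω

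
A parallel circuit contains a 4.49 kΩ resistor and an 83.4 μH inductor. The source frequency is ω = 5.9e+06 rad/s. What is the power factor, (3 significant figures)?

0.109

X_L = ωL = 492 Ω
Parallel: admittances add. Y = 1/R + 1/(jωL)
Y = (0.000223 − j0.00203) S
|Y| = 0.00204 S → |Z| = 1/|Y| = 489 Ω, ∠Z = −∠Y = 83.7°
cos φ = cos(83.7°) = 0.109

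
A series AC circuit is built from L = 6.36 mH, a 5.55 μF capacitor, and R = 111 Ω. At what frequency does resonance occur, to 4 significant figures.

847.1 Hz

ω₀ = 1/√(LC) = 1/√(0.00636 × 5.55e-06) = 5323 rad/s
f₀ = ω₀/(2π) = 847.1 Hz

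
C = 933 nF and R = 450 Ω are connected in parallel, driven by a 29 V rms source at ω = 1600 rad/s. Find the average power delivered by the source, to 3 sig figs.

X_C = 1/(ωC) = 670 Ω
Parallel: admittances add. Y = 1/R + jωC
Y = (0.00222 + j0.00149) S
|Y| = 0.00268 S → |Z| = 1/|Y| = 374 Ω, ∠Z = −∠Y = -33.9°
I = V/|Z| = 77.6 mA
P = VI cos φ = 29 × 0.0776 × cos(-33.9°) = 1.87 W

1.87 W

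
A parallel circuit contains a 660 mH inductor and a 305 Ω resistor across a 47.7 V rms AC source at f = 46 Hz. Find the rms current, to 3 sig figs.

295 mA

ω = 2πf = 289.0 rad/s
X_L = ωL = 191 Ω
Parallel: admittances add. Y = 1/R + 1/(jωL)
Y = (0.00328 − j0.00524) S
|Y| = 0.00618 S → |Z| = 1/|Y| = 162 Ω, ∠Z = −∠Y = 58.0°
I = V/|Z| = 47.7/162 = 295 mA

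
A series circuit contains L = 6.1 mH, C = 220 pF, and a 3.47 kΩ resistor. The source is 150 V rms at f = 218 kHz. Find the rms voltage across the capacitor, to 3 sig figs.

ω = 2πf = 1.37e+06 rad/s
X_L = ωL = 8360 Ω
X_C = 1/(ωC) = 3320 Ω
Net reactance X = X_L − X_C = 5040 Ω
Z = 3470 + j5040 Ω
|Z| = √(3470² + 5040²) = 6120 Ω
I = V/|Z| = 24.5 mA
V_C = I·|Z_C| = 0.0245 × 3320 = 81.4 V

81.4 V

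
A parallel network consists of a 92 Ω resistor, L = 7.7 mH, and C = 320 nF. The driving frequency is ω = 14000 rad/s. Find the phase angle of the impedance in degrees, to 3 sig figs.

23.8°

X_L = ωL = 108 Ω
X_C = 1/(ωC) = 223 Ω
Parallel: admittances add. Y = 1/R + 1/(jωL) + jωC
Y = (0.0109 − j0.00480) S
|Y| = 0.0119 S → |Z| = 1/|Y| = 84.2 Ω, ∠Z = −∠Y = 23.8°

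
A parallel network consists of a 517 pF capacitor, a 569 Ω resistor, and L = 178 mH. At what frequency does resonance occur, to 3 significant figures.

16.6 kHz

ω₀ = 1/√(LC) = 1/√(0.178 × 5.17e-10) = 104200 rad/s
f₀ = ω₀/(2π) = 16.6 kHz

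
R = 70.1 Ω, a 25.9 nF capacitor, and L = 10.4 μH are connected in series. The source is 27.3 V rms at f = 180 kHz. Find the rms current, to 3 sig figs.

ω = 2πf = 1.131e+06 rad/s
X_L = ωL = 11.8 Ω
X_C = 1/(ωC) = 34.1 Ω
Net reactance X = X_L − X_C = -22.4 Ω
Z = 70.1 − j22.4 Ω
|Z| = √(70.1² + 22.4²) = 73.6 Ω
I = V/|Z| = 27.3/73.6 = 371 mA

371 mA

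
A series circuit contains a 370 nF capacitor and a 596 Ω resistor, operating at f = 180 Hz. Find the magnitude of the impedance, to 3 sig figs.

ω = 2πf = 1131 rad/s
X_C = 1/(ωC) = 2390 Ω
Z = 596 − j2390 Ω
|Z| = √(596² + 2390²) = 2460 Ω

2460 Ω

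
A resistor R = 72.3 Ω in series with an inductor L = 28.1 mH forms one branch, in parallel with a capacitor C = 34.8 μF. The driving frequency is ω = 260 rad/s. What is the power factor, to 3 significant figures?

0.873

X_L = ωL = 7.31 Ω
X_C = 1/(ωC) = 111 Ω
Branch 1 (R+jX_L): Z₁ = 72.3 + j7.31 Ω, |Z₁| = 72.7 Ω
Branch 2 (−jX_C): Z₂ = −j111 Ω
Parallel: Z = Z₁Z₂/(Z₁+Z₂), |Z| = 63.7 Ω, ∠Z = -29.2°
cos φ = cos(-29.2°) = 0.873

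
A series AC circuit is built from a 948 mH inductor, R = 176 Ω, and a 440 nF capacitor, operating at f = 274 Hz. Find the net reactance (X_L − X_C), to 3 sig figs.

312 Ω

ω = 2πf = 1722 rad/s
X_L = ωL = 1630 Ω
X_C = 1/(ωC) = 1320 Ω
X = 1630 − 1320 = 312 Ω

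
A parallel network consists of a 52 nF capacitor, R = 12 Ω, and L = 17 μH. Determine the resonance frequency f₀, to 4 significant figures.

169.3 kHz

ω₀ = 1/√(LC) = 1/√(1.7e-05 × 5.2e-08) = 1.064e+06 rad/s
f₀ = ω₀/(2π) = 169.3 kHz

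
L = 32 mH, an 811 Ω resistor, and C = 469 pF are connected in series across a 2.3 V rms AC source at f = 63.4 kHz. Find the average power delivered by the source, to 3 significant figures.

ω = 2πf = 398400 rad/s
X_L = ωL = 12700 Ω
X_C = 1/(ωC) = 5350 Ω
Net reactance X = X_L − X_C = 7390 Ω
Z = 811 + j7390 Ω
|Z| = √(811² + 7390²) = 7440 Ω
∠Z = arctan(7390/811) = 83.7°
I = V/|Z| = 309 μA
P = VI cos φ = 2.3 × 0.000309 × cos(83.7°) = 77.5 μW

77.5 μW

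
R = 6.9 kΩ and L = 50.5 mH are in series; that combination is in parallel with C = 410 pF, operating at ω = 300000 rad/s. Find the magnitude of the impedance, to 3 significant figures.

13700 Ω

X_L = ωL = 15200 Ω
X_C = 1/(ωC) = 8130 Ω
Branch 1 (R+jX_L): Z₁ = 6900 + j15200 Ω, |Z₁| = 16600 Ω
Branch 2 (−jX_C): Z₂ = −j8130 Ω
Parallel: Z = Z₁Z₂/(Z₁+Z₂), |Z| = 13700 Ω, ∠Z = -70.0°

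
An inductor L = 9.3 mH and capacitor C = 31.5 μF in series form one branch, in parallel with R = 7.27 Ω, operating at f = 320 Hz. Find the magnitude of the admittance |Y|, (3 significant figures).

ω = 2πf = 2011 rad/s
X_L = ωL = 18.7 Ω
X_C = 1/(ωC) = 15.8 Ω
Branch 1: Z₁ = R = 7.27 Ω
Branch 2 (series LC): Z₂ = j(X_L − X_C) = j2.91 Ω
Parallel: Z = Z₁Z₂/(Z₁+Z₂), |Z| = 2.70 Ω, ∠Z = 68.2°
|Y| = 1/|Z| = 370 mS

370 mS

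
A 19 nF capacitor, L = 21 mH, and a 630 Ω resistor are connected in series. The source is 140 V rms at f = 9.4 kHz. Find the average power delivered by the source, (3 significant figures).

23.8 W

ω = 2πf = 59060 rad/s
X_L = ωL = 1240 Ω
X_C = 1/(ωC) = 891 Ω
Net reactance X = X_L − X_C = 349 Ω
Z = 630 + j349 Ω
|Z| = √(630² + 349²) = 720 Ω
∠Z = arctan(349/630) = 29.0°
I = V/|Z| = 194 mA
P = VI cos φ = 140 × 0.194 × cos(29.0°) = 23.8 W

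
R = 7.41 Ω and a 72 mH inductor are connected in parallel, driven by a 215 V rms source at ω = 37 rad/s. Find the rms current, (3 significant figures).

X_L = ωL = 2.66 Ω
Parallel: admittances add. Y = 1/R + 1/(jωL)
Y = (0.135 − j0.375) S
|Y| = 0.399 S → |Z| = 1/|Y| = 2.51 Ω, ∠Z = −∠Y = 70.2°
I = V/|Z| = 215/2.51 = 85.8 A

85.8 A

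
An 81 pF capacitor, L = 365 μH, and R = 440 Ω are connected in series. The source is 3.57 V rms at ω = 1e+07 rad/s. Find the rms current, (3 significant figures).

X_L = ωL = 3650 Ω
X_C = 1/(ωC) = 1230 Ω
Net reactance X = X_L − X_C = 2420 Ω
Z = 440 + j2420 Ω
|Z| = √(440² + 2420²) = 2460 Ω
I = V/|Z| = 3.57/2460 = 1.45 mA

1.45 mA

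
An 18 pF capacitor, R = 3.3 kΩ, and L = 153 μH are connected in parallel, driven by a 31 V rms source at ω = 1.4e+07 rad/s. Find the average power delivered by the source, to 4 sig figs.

291.2 mW

X_L = ωL = 2142 Ω
X_C = 1/(ωC) = 3968 Ω
Parallel: admittances add. Y = 1/R + 1/(jωL) + jωC
Y = (0.0003030 − j0.0002149) S
|Y| = 0.0003715 S → |Z| = 1/|Y| = 2692 Ω, ∠Z = −∠Y = 35.34°
I = V/|Z| = 11.52 mA
P = VI cos φ = 31 × 0.01152 × cos(35.34°) = 291.2 mW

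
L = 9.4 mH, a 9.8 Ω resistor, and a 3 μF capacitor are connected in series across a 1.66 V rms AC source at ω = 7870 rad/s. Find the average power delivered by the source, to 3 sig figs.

24.6 mW

X_L = ωL = 74.0 Ω
X_C = 1/(ωC) = 42.4 Ω
Net reactance X = X_L − X_C = 31.6 Ω
Z = 9.80 + j31.6 Ω
|Z| = √(9.80² + 31.6²) = 33.1 Ω
∠Z = arctan(31.6/9.80) = 72.8°
I = V/|Z| = 50.1 mA
P = VI cos φ = 1.66 × 0.0501 × cos(72.8°) = 24.6 mW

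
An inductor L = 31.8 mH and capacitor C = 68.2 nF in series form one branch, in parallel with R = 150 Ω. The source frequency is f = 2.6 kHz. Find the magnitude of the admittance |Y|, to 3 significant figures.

7.17 mS

ω = 2πf = 16340 rad/s
X_L = ωL = 519 Ω
X_C = 1/(ωC) = 898 Ω
Branch 1: Z₁ = R = 150 Ω
Branch 2 (series LC): Z₂ = j(X_L − X_C) = −j378 Ω
Parallel: Z = Z₁Z₂/(Z₁+Z₂), |Z| = 139 Ω, ∠Z = -21.6°
|Y| = 1/|Z| = 7.17 mS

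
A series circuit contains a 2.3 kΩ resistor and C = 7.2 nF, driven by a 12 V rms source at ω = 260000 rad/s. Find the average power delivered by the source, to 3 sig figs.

59.4 mW

X_C = 1/(ωC) = 534 Ω
Z = 2300 − j534 Ω
|Z| = √(2300² + 534²) = 2360 Ω
∠Z = arctan(-534/2300) = -13.1°
I = V/|Z| = 5.08 mA
P = VI cos φ = 12 × 0.00508 × cos(-13.1°) = 59.4 mW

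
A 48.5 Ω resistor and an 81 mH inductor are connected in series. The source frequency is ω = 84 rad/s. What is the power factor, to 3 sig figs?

0.990

X_L = ωL = 6.80 Ω
Z = 48.5 + j6.80 Ω
|Z| = √(48.5² + 6.80²) = 49.0 Ω
∠Z = arctan(6.80/48.5) = 7.99°
cos φ = cos(7.99°) = 0.990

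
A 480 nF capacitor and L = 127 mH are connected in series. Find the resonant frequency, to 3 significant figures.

ω₀ = 1/√(LC) = 1/√(0.127 × 4.8e-07) = 4050 rad/s
f₀ = ω₀/(2π) = 645 Hz

645 Hz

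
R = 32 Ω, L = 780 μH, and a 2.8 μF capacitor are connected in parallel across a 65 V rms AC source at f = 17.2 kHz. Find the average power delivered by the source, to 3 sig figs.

132 W

ω = 2πf = 108100 rad/s
X_L = ωL = 84.3 Ω
X_C = 1/(ωC) = 3.30 Ω
Parallel: admittances add. Y = 1/R + 1/(jωL) + jωC
Y = (0.0312 + j0.291) S
|Y| = 0.292 S → |Z| = 1/|Y| = 3.42 Ω, ∠Z = −∠Y = -83.9°
I = V/|Z| = 19.0 A
P = VI cos φ = 65 × 19.0 × cos(-83.9°) = 132 W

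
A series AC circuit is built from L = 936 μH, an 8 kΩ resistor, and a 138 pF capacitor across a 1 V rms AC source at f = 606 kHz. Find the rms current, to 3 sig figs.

122 μA

ω = 2πf = 3.808e+06 rad/s
X_L = ωL = 3560 Ω
X_C = 1/(ωC) = 1900 Ω
Net reactance X = X_L − X_C = 1660 Ω
Z = 8000 + j1660 Ω
|Z| = √(8000² + 1660²) = 8170 Ω
I = V/|Z| = 1/8170 = 122 μA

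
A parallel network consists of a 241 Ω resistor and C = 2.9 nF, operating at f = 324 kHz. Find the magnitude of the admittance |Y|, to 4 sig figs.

ω = 2πf = 2.036e+06 rad/s
X_C = 1/(ωC) = 169.4 Ω
Parallel: admittances add. Y = 1/R + jωC
Y = (0.004149 + j0.005904) S
|Y| = 0.007216 S → |Z| = 1/|Y| = 138.6 Ω, ∠Z = −∠Y = -54.90°

7.216 mS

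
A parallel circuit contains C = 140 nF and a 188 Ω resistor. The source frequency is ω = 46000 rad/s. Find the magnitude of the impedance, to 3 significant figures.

X_C = 1/(ωC) = 155 Ω
Parallel: admittances add. Y = 1/R + jωC
Y = (0.00532 + j0.00644) S
|Y| = 0.00835 S → |Z| = 1/|Y| = 120 Ω, ∠Z = −∠Y = -50.4°

120 Ω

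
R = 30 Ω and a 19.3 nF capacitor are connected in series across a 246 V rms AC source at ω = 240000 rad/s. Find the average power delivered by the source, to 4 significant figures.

X_C = 1/(ωC) = 215.9 Ω
Z = 30.00 − j215.9 Ω
|Z| = √(30.00² + 215.9²) = 218.0 Ω
∠Z = arctan(-215.9/30.00) = -82.09°
I = V/|Z| = 1.129 A
P = VI cos φ = 246 × 1.129 × cos(-82.09°) = 38.21 W

38.21 W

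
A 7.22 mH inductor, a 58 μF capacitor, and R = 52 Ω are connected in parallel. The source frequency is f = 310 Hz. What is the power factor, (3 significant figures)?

0.417

ω = 2πf = 1948 rad/s
X_L = ωL = 14.1 Ω
X_C = 1/(ωC) = 8.85 Ω
Parallel: admittances add. Y = 1/R + 1/(jωL) + jωC
Y = (0.0192 + j0.0419) S
|Y| = 0.0461 S → |Z| = 1/|Y| = 21.7 Ω, ∠Z = −∠Y = -65.3°
cos φ = cos(-65.3°) = 0.417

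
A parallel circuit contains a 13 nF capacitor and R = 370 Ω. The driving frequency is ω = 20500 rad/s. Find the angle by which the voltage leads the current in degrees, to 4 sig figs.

-5.631°

X_C = 1/(ωC) = 3752 Ω
Parallel: admittances add. Y = 1/R + jωC
Y = (0.002703 + j0.0002665) S
|Y| = 0.002716 S → |Z| = 1/|Y| = 368.2 Ω, ∠Z = −∠Y = -5.631°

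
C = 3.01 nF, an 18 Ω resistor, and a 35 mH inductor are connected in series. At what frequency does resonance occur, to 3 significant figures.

15.5 kHz

ω₀ = 1/√(LC) = 1/√(0.035 × 3.01e-09) = 97430 rad/s
f₀ = ω₀/(2π) = 15.5 kHz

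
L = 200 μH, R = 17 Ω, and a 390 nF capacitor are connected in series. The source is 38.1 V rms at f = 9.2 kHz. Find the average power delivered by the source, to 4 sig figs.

18.08 W

ω = 2πf = 57810 rad/s
X_L = ωL = 11.56 Ω
X_C = 1/(ωC) = 44.36 Ω
Net reactance X = X_L − X_C = -32.80 Ω
Z = 17.00 − j32.80 Ω
|Z| = √(17.00² + 32.80²) = 36.94 Ω
∠Z = arctan(-32.80/17.00) = -62.60°
I = V/|Z| = 1.031 A
P = VI cos φ = 38.1 × 1.031 × cos(-62.60°) = 18.08 W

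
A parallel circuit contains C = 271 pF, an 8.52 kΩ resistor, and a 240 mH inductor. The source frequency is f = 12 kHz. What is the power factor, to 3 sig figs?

ω = 2πf = 75400 rad/s
X_L = ωL = 18100 Ω
X_C = 1/(ωC) = 48900 Ω
Parallel: admittances add. Y = 1/R + 1/(jωL) + jωC
Y = (0.000117 − j3.48e-05) S
|Y| = 0.000122 S → |Z| = 1/|Y| = 8170 Ω, ∠Z = −∠Y = 16.5°
cos φ = cos(16.5°) = 0.959

0.959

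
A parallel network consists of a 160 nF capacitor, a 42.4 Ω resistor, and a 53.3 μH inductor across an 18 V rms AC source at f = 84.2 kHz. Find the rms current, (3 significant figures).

ω = 2πf = 529000 rad/s
X_L = ωL = 28.2 Ω
X_C = 1/(ωC) = 11.8 Ω
Parallel: admittances add. Y = 1/R + 1/(jωL) + jωC
Y = (0.0236 + j0.0492) S
|Y| = 0.0545 S → |Z| = 1/|Y| = 18.3 Ω, ∠Z = −∠Y = -64.4°
I = V/|Z| = 18/18.3 = 982 mA

982 mA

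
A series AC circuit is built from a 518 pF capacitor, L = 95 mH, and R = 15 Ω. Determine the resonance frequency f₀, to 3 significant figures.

ω₀ = 1/√(LC) = 1/√(0.095 × 5.18e-10) = 142600 rad/s
f₀ = ω₀/(2π) = 22.7 kHz

22.7 kHz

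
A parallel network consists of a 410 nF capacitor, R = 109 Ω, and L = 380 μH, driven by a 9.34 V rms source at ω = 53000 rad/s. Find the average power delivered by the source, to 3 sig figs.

800 mW

X_L = ωL = 20.1 Ω
X_C = 1/(ωC) = 46.0 Ω
Parallel: admittances add. Y = 1/R + 1/(jωL) + jωC
Y = (0.00917 − j0.0279) S
|Y| = 0.0294 S → |Z| = 1/|Y| = 34.0 Ω, ∠Z = −∠Y = 71.8°
I = V/|Z| = 275 mA
P = VI cos φ = 9.34 × 0.275 × cos(71.8°) = 800 mW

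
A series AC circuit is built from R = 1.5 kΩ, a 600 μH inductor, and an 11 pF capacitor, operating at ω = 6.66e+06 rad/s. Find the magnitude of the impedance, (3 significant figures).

X_L = ωL = 4000 Ω
X_C = 1/(ωC) = 13700 Ω
Net reactance X = X_L − X_C = -9650 Ω
Z = 1500 − j9650 Ω
|Z| = √(1500² + 9650²) = 9770 Ω

9770 Ω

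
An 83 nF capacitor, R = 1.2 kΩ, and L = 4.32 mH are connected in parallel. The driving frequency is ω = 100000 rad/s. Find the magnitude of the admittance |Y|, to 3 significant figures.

6.04 mS

X_L = ωL = 432 Ω
X_C = 1/(ωC) = 120 Ω
Parallel: admittances add. Y = 1/R + 1/(jωL) + jωC
Y = (0.000833 + j0.00599) S
|Y| = 0.00604 S → |Z| = 1/|Y| = 165 Ω, ∠Z = −∠Y = -82.1°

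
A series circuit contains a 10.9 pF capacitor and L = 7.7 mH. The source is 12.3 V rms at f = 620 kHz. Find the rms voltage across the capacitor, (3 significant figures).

ω = 2πf = 3.896e+06 rad/s
X_L = ωL = 30000 Ω
X_C = 1/(ωC) = 23600 Ω
Net reactance X = X_L − X_C = 6450 Ω
Z = j6450 Ω
|Z| = √(0² + 6450²) = 6450 Ω
I = V/|Z| = 1.91 mA
V_C = I·|Z_C| = 0.00191 × 23600 = 44.9 V

44.9 V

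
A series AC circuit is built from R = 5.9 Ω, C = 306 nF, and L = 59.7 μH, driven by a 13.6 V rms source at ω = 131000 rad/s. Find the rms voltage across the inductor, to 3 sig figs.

5.87 V

X_L = ωL = 7.82 Ω
X_C = 1/(ωC) = 24.9 Ω
Net reactance X = X_L − X_C = -17.1 Ω
Z = 5.90 − j17.1 Ω
|Z| = √(5.90² + 17.1²) = 18.1 Ω
I = V/|Z| = 751 mA
V_L = I·|Z_L| = 0.751 × 7.82 = 5.87 V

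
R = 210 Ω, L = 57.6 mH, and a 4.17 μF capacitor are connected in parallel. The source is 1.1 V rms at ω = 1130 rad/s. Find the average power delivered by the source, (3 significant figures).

5.76 mW

X_L = ωL = 65.1 Ω
X_C = 1/(ωC) = 212 Ω
Parallel: admittances add. Y = 1/R + 1/(jωL) + jωC
Y = (0.00476 − j0.0107) S
|Y| = 0.0117 S → |Z| = 1/|Y| = 85.7 Ω, ∠Z = −∠Y = 65.9°
I = V/|Z| = 12.8 mA
P = VI cos φ = 1.1 × 0.0128 × cos(65.9°) = 5.76 mW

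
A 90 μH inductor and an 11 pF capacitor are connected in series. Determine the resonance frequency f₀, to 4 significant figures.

5.058 MHz

ω₀ = 1/√(LC) = 1/√(9e-05 × 1.1e-11) = 3.178e+07 rad/s
f₀ = ω₀/(2π) = 5.058 MHz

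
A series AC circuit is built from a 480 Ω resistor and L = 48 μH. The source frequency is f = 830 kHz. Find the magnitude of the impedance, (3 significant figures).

ω = 2πf = 5.215e+06 rad/s
X_L = ωL = 250 Ω
Z = 480 + j250 Ω
|Z| = √(480² + 250²) = 541 Ω

541 Ω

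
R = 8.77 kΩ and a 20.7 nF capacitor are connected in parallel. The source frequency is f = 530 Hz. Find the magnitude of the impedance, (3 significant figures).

ω = 2πf = 3330 rad/s
X_C = 1/(ωC) = 14500 Ω
Parallel: admittances add. Y = 1/R + jωC
Y = (0.000114 + j6.89e-05) S
|Y| = 0.000133 S → |Z| = 1/|Y| = 7510 Ω, ∠Z = −∠Y = -31.2°

7510 Ω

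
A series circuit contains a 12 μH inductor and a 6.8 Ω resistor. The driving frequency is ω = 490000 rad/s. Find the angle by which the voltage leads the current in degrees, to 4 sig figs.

X_L = ωL = 5.880 Ω
Z = 6.800 + j5.880 Ω
|Z| = √(6.800² + 5.880²) = 8.990 Ω
∠Z = arctan(5.880/6.800) = 40.85°

40.85°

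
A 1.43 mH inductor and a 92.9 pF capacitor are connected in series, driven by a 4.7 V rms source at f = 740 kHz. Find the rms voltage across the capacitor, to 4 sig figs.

ω = 2πf = 4.65e+06 rad/s
X_L = ωL = 6649 Ω
X_C = 1/(ωC) = 2315 Ω
Net reactance X = X_L − X_C = 4334 Ω
Z = j4334 Ω
|Z| = √(0² + 4334²) = 4334 Ω
I = V/|Z| = 1.085 mA
V_C = I·|Z_C| = 0.001085 × 2315 = 2.511 V

2.511 V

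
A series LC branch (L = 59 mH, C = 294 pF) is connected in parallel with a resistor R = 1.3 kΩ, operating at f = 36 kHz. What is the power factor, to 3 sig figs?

ω = 2πf = 226200 rad/s
X_L = ωL = 13300 Ω
X_C = 1/(ωC) = 15000 Ω
Branch 1: Z₁ = R = 1300 Ω
Branch 2 (series LC): Z₂ = j(X_L − X_C) = −j1690 Ω
Parallel: Z = Z₁Z₂/(Z₁+Z₂), |Z| = 1030 Ω, ∠Z = -37.5°
cos φ = cos(-37.5°) = 0.793

0.793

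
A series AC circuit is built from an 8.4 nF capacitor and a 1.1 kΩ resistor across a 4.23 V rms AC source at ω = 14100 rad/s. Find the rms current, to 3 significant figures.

X_C = 1/(ωC) = 8440 Ω
Z = 1100 − j8440 Ω
|Z| = √(1100² + 8440²) = 8510 Ω
I = V/|Z| = 4.23/8510 = 497 μA

497 μA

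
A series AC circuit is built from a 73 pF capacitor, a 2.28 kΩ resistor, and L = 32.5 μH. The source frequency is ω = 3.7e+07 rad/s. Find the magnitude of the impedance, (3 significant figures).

2430 Ω

X_L = ωL = 1200 Ω
X_C = 1/(ωC) = 370 Ω
Net reactance X = X_L − X_C = 832 Ω
Z = 2280 + j832 Ω
|Z| = √(2280² + 832²) = 2430 Ω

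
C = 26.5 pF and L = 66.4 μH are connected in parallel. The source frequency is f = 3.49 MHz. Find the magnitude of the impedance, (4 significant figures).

9461 Ω

ω = 2πf = 2.193e+07 rad/s
X_L = ωL = 1456 Ω
X_C = 1/(ωC) = 1721 Ω
Parallel: admittances add. Y = 1/(jωL) + jωC
Y = (0 − j0.0001057) S
|Y| = 0.0001057 S → |Z| = 1/|Y| = 9461 Ω, ∠Z = −∠Y = 90.00°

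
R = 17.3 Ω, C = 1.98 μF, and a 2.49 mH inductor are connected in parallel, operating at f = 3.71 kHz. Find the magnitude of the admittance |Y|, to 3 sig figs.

ω = 2πf = 23310 rad/s
X_L = ωL = 58.0 Ω
X_C = 1/(ωC) = 21.7 Ω
Parallel: admittances add. Y = 1/R + 1/(jωL) + jωC
Y = (0.0578 + j0.0289) S
|Y| = 0.0646 S → |Z| = 1/|Y| = 15.5 Ω, ∠Z = −∠Y = -26.6°

64.6 mS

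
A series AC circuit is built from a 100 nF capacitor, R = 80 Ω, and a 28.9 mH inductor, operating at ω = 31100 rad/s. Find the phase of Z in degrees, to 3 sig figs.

82.1°

X_L = ωL = 899 Ω
X_C = 1/(ωC) = 322 Ω
Net reactance X = X_L − X_C = 577 Ω
Z = 80.0 + j577 Ω
|Z| = √(80.0² + 577²) = 583 Ω
∠Z = arctan(577/80.0) = 82.1°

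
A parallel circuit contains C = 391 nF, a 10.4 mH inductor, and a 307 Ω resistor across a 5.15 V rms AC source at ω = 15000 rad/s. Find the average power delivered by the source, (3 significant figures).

X_L = ωL = 156 Ω
X_C = 1/(ωC) = 171 Ω
Parallel: admittances add. Y = 1/R + 1/(jωL) + jωC
Y = (0.00326 − j0.000545) S
|Y| = 0.00330 S → |Z| = 1/|Y| = 303 Ω, ∠Z = −∠Y = 9.50°
I = V/|Z| = 17.0 mA
P = VI cos φ = 5.15 × 0.0170 × cos(9.50°) = 86.4 mW

86.4 mW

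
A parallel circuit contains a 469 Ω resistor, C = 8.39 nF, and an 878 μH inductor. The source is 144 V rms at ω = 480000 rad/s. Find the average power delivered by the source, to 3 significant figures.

44.2 W

X_L = ωL = 421 Ω
X_C = 1/(ωC) = 248 Ω
Parallel: admittances add. Y = 1/R + 1/(jωL) + jωC
Y = (0.00213 + j0.00165) S
|Y| = 0.00270 S → |Z| = 1/|Y| = 371 Ω, ∠Z = −∠Y = -37.8°
I = V/|Z| = 389 mA
P = VI cos φ = 144 × 0.389 × cos(-37.8°) = 44.2 W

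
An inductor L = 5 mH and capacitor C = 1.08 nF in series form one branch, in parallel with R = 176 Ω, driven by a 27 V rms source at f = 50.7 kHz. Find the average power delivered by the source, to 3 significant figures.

ω = 2πf = 318600 rad/s
X_L = ωL = 1590 Ω
X_C = 1/(ωC) = 2910 Ω
Branch 1: Z₁ = R = 176 Ω
Branch 2 (series LC): Z₂ = j(X_L − X_C) = −j1310 Ω
Parallel: Z = Z₁Z₂/(Z₁+Z₂), |Z| = 174 Ω, ∠Z = -7.63°
I = V/|Z| = 155 mA
P = VI cos φ = 27 × 0.155 × cos(-7.63°) = 4.14 W

4.14 W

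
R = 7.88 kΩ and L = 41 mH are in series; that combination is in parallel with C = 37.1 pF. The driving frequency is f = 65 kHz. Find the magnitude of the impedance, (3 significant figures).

24500 Ω

ω = 2πf = 408400 rad/s
X_L = ωL = 16700 Ω
X_C = 1/(ωC) = 66000 Ω
Branch 1 (R+jX_L): Z₁ = 7880 + j16700 Ω, |Z₁| = 18500 Ω
Branch 2 (−jX_C): Z₂ = −j66000 Ω
Parallel: Z = Z₁Z₂/(Z₁+Z₂), |Z| = 24500 Ω, ∠Z = 55.7°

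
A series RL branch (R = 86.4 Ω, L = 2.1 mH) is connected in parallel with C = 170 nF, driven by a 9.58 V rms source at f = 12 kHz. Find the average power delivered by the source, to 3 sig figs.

ω = 2πf = 75400 rad/s
X_L = ωL = 158 Ω
X_C = 1/(ωC) = 78.0 Ω
Branch 1 (R+jX_L): Z₁ = 86.4 + j158 Ω, |Z₁| = 180 Ω
Branch 2 (−jX_C): Z₂ = −j78.0 Ω
Parallel: Z = Z₁Z₂/(Z₁+Z₂), |Z| = 119 Ω, ∠Z = -71.5°
I = V/|Z| = 80.3 mA
P = VI cos φ = 9.58 × 0.0803 × cos(-71.5°) = 244 mW

244 mW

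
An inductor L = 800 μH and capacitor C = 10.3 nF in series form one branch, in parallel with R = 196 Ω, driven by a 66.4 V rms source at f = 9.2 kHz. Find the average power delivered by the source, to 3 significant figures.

22.5 W

ω = 2πf = 57810 rad/s
X_L = ωL = 46.2 Ω
X_C = 1/(ωC) = 1680 Ω
Branch 1: Z₁ = R = 196 Ω
Branch 2 (series LC): Z₂ = j(X_L − X_C) = −j1630 Ω
Parallel: Z = Z₁Z₂/(Z₁+Z₂), |Z| = 195 Ω, ∠Z = -6.84°
I = V/|Z| = 341 mA
P = VI cos φ = 66.4 × 0.341 × cos(-6.84°) = 22.5 W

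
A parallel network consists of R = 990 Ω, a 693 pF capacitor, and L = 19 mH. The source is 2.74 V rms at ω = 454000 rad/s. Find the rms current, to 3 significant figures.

X_L = ωL = 8630 Ω
X_C = 1/(ωC) = 3180 Ω
Parallel: admittances add. Y = 1/R + 1/(jωL) + jωC
Y = (0.00101 + j0.000199) S
|Y| = 0.00103 S → |Z| = 1/|Y| = 971 Ω, ∠Z = −∠Y = -11.1°
I = V/|Z| = 2.74/971 = 2.82 mA

2.82 mA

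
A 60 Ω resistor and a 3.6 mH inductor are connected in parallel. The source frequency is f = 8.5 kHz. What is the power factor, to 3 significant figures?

0.955

ω = 2πf = 53410 rad/s
X_L = ωL = 192 Ω
Parallel: admittances add. Y = 1/R + 1/(jωL)
Y = (0.0167 − j0.00520) S
|Y| = 0.0175 S → |Z| = 1/|Y| = 57.3 Ω, ∠Z = −∠Y = 17.3°
cos φ = cos(17.3°) = 0.955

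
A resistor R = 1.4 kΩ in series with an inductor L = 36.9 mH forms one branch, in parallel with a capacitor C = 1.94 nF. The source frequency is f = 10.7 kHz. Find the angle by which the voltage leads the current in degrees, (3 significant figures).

ω = 2πf = 67230 rad/s
X_L = ωL = 2480 Ω
X_C = 1/(ωC) = 7670 Ω
Branch 1 (R+jX_L): Z₁ = 1400 + j2480 Ω, |Z₁| = 2850 Ω
Branch 2 (−jX_C): Z₂ = −j7670 Ω
Parallel: Z = Z₁Z₂/(Z₁+Z₂), |Z| = 4070 Ω, ∠Z = 45.5°

45.5°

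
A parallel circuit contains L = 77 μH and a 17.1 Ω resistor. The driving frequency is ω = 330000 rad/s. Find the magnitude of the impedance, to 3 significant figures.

14.2 Ω

X_L = ωL = 25.4 Ω
Parallel: admittances add. Y = 1/R + 1/(jωL)
Y = (0.0585 − j0.0394) S
|Y| = 0.0705 S → |Z| = 1/|Y| = 14.2 Ω, ∠Z = −∠Y = 33.9°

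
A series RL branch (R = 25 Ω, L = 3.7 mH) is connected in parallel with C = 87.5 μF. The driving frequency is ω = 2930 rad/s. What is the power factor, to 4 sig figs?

0.1379

X_L = ωL = 10.84 Ω
X_C = 1/(ωC) = 3.901 Ω
Branch 1 (R+jX_L): Z₁ = 25.00 + j10.84 Ω, |Z₁| = 27.25 Ω
Branch 2 (−jX_C): Z₂ = −j3.901 Ω
Parallel: Z = Z₁Z₂/(Z₁+Z₂), |Z| = 4.097 Ω, ∠Z = -82.07°
cos φ = cos(-82.07°) = 0.1379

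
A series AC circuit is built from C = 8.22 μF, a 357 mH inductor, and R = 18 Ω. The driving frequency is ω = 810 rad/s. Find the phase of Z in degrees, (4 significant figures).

X_L = ωL = 289.2 Ω
X_C = 1/(ωC) = 150.2 Ω
Net reactance X = X_L − X_C = 139.0 Ω
Z = 18.00 + j139.0 Ω
|Z| = √(18.00² + 139.0²) = 140.1 Ω
∠Z = arctan(139.0/18.00) = 82.62°

82.62°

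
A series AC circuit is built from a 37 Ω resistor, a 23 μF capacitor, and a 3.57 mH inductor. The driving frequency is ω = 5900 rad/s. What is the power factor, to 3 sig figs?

X_L = ωL = 21.1 Ω
X_C = 1/(ωC) = 7.37 Ω
Net reactance X = X_L − X_C = 13.7 Ω
Z = 37.0 + j13.7 Ω
|Z| = √(37.0² + 13.7²) = 39.5 Ω
∠Z = arctan(13.7/37.0) = 20.3°
cos φ = cos(20.3°) = 0.938

0.938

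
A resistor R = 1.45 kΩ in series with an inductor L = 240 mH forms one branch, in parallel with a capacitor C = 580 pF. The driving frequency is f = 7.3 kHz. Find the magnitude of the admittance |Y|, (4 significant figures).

63.78 μS

ω = 2πf = 45870 rad/s
X_L = ωL = 11010 Ω
X_C = 1/(ωC) = 37590 Ω
Branch 1 (R+jX_L): Z₁ = 1450 + j11010 Ω, |Z₁| = 11100 Ω
Branch 2 (−jX_C): Z₂ = −j37590 Ω
Parallel: Z = Z₁Z₂/(Z₁+Z₂), |Z| = 15680 Ω, ∠Z = 79.37°
|Y| = 1/|Z| = 63.78 μS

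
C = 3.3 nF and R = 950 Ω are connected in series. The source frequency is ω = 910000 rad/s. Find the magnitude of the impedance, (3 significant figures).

X_C = 1/(ωC) = 333 Ω
Z = 950 − j333 Ω
|Z| = √(950² + 333²) = 1010 Ω

1010 Ω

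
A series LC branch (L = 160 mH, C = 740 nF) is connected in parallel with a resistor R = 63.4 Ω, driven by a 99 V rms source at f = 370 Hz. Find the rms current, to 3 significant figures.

ω = 2πf = 2325 rad/s
X_L = ωL = 372 Ω
X_C = 1/(ωC) = 581 Ω
Branch 1: Z₁ = R = 63.4 Ω
Branch 2 (series LC): Z₂ = j(X_L − X_C) = −j209 Ω
Parallel: Z = Z₁Z₂/(Z₁+Z₂), |Z| = 60.7 Ω, ∠Z = -16.9°
I = V/|Z| = 99/60.7 = 1.63 A

1.63 A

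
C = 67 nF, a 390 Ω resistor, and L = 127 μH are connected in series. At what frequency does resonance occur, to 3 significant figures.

54.6 kHz

ω₀ = 1/√(LC) = 1/√(0.000127 × 6.7e-08) = 342800 rad/s
f₀ = ω₀/(2π) = 54.6 kHz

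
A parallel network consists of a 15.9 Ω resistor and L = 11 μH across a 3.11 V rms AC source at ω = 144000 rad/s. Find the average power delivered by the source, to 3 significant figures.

X_L = ωL = 1.58 Ω
Parallel: admittances add. Y = 1/R + 1/(jωL)
Y = (0.0629 − j0.631) S
|Y| = 0.634 S → |Z| = 1/|Y| = 1.58 Ω, ∠Z = −∠Y = 84.3°
I = V/|Z| = 1.97 A
P = VI cos φ = 3.11 × 1.97 × cos(84.3°) = 608 mW

608 mW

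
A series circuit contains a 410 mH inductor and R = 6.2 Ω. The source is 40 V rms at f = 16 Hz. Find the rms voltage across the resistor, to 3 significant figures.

ω = 2πf = 100.5 rad/s
X_L = ωL = 41.2 Ω
Z = 6.20 + j41.2 Ω
|Z| = √(6.20² + 41.2²) = 41.7 Ω
I = V/|Z| = 960 mA
V_R = I·|Z_R| = 0.960 × 6.20 = 5.95 V

5.95 V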